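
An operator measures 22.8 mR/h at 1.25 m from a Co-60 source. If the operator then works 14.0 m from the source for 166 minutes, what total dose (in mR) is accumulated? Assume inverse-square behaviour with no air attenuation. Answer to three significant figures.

Since intensity falls as 1/r², rate at 14.0 m:
22.8 × (1.25/14.0)² = 22.8 × 0.007972 = 0.1818 mR/h.
Dose = rate × time = 0.1818 mR/h × 2.767 h = 0.5030 mR.

0.503 mR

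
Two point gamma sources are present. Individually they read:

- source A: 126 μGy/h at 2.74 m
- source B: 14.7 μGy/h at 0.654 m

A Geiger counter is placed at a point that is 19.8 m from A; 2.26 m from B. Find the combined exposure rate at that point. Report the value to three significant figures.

Each source contributes Iᵢ·(dᵢ/rᵢ)²; contributions add.
A: 126 × (2.74/19.8)² = 2.413 μGy/h
B: 14.7 × (0.654/2.26)² = 1.231 μGy/h
Total = 2.413 + 1.231 = 3.644 μGy/h.

3.64 μGy/h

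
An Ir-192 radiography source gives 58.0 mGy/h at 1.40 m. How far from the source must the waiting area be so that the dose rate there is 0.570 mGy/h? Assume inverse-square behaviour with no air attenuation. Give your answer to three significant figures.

Using I₁d₁² = I₂d₂², d₂ = d₁·√(I₁/I₂).
I₁/I₂ = 58.0/0.570 = 101.8, so d₂ = 1.40 × √101.8 = 14.13 m.

14.1 m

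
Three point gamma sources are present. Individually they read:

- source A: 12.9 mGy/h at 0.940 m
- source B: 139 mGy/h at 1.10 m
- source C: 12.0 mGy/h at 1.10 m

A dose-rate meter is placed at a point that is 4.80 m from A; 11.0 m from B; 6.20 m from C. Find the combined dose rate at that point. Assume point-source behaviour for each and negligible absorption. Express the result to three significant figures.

By superposition, sum each source's inverse-square contribution:
A: 12.9 × (0.940/4.80)² = 0.4947 mGy/h
B: 139 × (1.10/11.0)² = 1.390 mGy/h
C: 12.0 × (1.10/6.20)² = 0.3777 mGy/h
Total = 0.4947 + 1.390 + 0.3777 = 2.262 mGy/h.

2.26 mGy/h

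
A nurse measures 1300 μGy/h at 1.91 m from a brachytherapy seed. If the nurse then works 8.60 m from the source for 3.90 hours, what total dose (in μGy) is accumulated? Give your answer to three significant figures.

250 μGy

Intensity scales as (d₁/d₂)², so rate at 8.60 m:
(1.91/8.60)² = 0.04933, so 1300 × 0.04933 = 64.13 μGy/h.
Dose = rate × time = 64.13 μGy/h × 3.900 h = 250.1 μGy.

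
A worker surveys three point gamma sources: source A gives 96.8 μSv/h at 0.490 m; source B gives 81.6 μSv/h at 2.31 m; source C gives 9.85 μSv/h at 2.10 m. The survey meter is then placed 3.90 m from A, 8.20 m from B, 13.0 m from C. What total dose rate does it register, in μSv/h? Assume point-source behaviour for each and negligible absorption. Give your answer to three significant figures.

8.26 μSv/h

Each source contributes Iᵢ·(dᵢ/rᵢ)²; contributions add.
A: 96.8 × (0.490/3.90)² = 1.528 μSv/h
B: 81.6 × (2.31/8.20)² = 6.476 μSv/h
C: 9.85 × (2.10/13.0)² = 0.2570 μSv/h
Total = 1.528 + 6.476 + 0.2570 = 8.261 μSv/h.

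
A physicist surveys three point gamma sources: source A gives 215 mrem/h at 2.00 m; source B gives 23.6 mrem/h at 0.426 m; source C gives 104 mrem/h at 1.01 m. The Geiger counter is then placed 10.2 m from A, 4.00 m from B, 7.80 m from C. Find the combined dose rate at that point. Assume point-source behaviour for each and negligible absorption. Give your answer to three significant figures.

By superposition, sum each source's inverse-square contribution:
A: 215 × (2.00/10.2)² = 8.266 mrem/h
B: 23.6 × (0.426/4.00)² = 0.2677 mrem/h
C: 104 × (1.01/7.80)² = 1.744 mrem/h
Total = 8.266 + 0.2677 + 1.744 = 10.28 mrem/h.

10.3 mrem/h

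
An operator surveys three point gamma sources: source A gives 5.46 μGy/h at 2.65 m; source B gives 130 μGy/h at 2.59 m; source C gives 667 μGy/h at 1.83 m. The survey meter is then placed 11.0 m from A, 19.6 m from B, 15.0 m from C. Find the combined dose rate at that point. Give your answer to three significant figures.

By superposition, sum each source's inverse-square contribution:
A: 5.46 × (2.65/11.0)² = 0.3169 μGy/h
B: 130 × (2.59/19.6)² = 2.270 μGy/h
C: 667 × (1.83/15.0)² = 9.928 μGy/h
Total = 0.3169 + 2.270 + 9.928 = 12.51 μGy/h.

12.5 μGy/h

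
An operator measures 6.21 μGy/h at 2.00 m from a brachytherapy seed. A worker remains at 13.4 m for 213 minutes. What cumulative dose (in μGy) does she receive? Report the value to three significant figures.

Applying the 1/r² law, rate at 13.4 m:
6.21 × (2.00/13.4)² = 6.21 × 0.02228 = 0.1384 μGy/h.
Dose = rate × time = 0.1384 μGy/h × 3.550 h = 0.4913 μGy.

0.491 μGy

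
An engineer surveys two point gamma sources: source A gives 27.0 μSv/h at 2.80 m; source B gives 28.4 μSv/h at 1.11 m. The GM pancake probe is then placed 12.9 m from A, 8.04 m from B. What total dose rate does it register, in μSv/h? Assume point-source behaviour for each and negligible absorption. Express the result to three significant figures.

By superposition, sum each source's inverse-square contribution:
A: 27.0 × (2.80/12.9)² = 1.272 μSv/h
B: 28.4 × (1.11/8.04)² = 0.5413 μSv/h
Total = 1.272 + 0.5413 = 1.813 μSv/h.

1.81 μSv/h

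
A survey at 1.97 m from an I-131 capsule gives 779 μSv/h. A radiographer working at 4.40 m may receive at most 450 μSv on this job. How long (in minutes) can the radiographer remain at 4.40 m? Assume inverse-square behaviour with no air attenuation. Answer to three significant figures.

Since intensity falls as 1/r², rate at 4.40 m:
779 × (1.97/4.40)² = 779 × 0.2005 = 156.2 μSv/h.
Stay time = 450 μSv ÷ 156.2 μSv/h = 2.881 h = 172.9 min.

173 min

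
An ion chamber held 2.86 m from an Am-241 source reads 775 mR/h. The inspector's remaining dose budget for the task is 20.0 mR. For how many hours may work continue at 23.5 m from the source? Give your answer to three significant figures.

Since intensity falls as 1/r², rate at 23.5 m:
775 × (2.86/23.5)² = 775 × 0.01481 = 11.48 mR/h.
Stay time = 20.0 mR ÷ 11.48 mR/h = 1.742 h.

1.74 h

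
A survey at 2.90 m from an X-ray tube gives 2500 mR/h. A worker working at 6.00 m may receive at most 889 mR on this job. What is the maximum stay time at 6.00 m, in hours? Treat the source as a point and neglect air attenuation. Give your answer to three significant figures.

1.52 h

By the inverse-square law, rate at 6.00 m:
2500 × (2.90/6.00)² = 2500 × 0.2336 = 584.0 mR/h.
Stay time = 889 mR ÷ 584.0 mR/h = 1.522 h.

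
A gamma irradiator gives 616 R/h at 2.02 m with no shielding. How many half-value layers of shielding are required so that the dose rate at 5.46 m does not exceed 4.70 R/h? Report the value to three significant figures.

4.17 half-value layers

At 5.46 m, distance alone gives (2.02/5.46)² = 0.1369, so 616 × 0.1369 = 84.33 R/h.
Further attenuation needed: 84.33/4.70 = 17.94.
n = log₂(17.94) = 4.165 half-value layers.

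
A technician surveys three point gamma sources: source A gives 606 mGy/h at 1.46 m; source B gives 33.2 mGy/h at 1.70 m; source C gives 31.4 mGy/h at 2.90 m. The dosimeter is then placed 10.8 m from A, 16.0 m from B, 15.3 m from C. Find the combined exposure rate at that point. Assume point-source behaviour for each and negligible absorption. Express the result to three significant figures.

12.6 mGy/h

Each source contributes Iᵢ·(dᵢ/rᵢ)²; contributions add.
A: 606 × (1.46/10.8)² = 11.07 mGy/h
B: 33.2 × (1.70/16.0)² = 0.3748 mGy/h
C: 31.4 × (2.90/15.3)² = 1.128 mGy/h
Total = 11.07 + 0.3748 + 1.128 = 12.57 mGy/h.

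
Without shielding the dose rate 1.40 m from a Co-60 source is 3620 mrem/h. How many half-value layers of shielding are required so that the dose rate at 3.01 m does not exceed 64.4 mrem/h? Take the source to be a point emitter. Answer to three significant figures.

At 3.01 m, distance alone gives (1.40/3.01)² = 0.2163, so 3620 × 0.2163 = 783.0 mrem/h.
Further attenuation needed: 783.0/64.4 = 12.16.
n = log₂(12.16) = 3.604 half-value layers.

3.60 half-value layers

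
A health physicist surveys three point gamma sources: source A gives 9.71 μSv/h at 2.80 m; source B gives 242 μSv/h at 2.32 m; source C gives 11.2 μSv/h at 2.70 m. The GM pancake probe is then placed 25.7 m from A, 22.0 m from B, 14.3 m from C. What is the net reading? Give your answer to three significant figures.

Each source contributes Iᵢ·(dᵢ/rᵢ)²; contributions add.
A: 9.71 × (2.80/25.7)² = 0.1153 μSv/h
B: 242 × (2.32/22.0)² = 2.691 μSv/h
C: 11.2 × (2.70/14.3)² = 0.3993 μSv/h
Total = 0.1153 + 2.691 + 0.3993 = 3.206 μSv/h.

3.21 μSv/h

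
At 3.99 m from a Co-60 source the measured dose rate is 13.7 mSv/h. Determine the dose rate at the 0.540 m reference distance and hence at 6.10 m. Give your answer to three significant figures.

748 mSv/h; 5.86 mSv/h

Intensity scales as (d₁/d₂)², so
At 0.540 m: 13.7 × (3.99/0.540)² = 13.7 × 54.60 = 748.0 mSv/h
At 6.10 m: 748.0 × (0.540/6.10)² = 748.0 × 0.007837 = 5.862 mSv/h.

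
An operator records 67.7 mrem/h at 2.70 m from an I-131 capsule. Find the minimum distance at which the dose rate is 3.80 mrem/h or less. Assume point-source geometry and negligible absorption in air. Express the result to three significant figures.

Applying the 1/r² law, d₂ = d₁·√(I₁/I₂).
I₁/I₂ = 67.7/3.80 = 17.82, so d₂ = 2.70 × √17.82 = 11.40 m.

11.4 m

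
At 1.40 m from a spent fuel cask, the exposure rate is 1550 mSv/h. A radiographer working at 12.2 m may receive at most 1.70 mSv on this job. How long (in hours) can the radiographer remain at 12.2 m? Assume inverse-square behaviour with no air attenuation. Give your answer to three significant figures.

0.0833 h

Intensity scales as (d₁/d₂)², so rate at 12.2 m:
(1.40/12.2)² = 0.01317, so 1550 × 0.01317 = 20.41 mSv/h.
Stay time = 1.70 mSv ÷ 20.41 mSv/h = 0.08329 h.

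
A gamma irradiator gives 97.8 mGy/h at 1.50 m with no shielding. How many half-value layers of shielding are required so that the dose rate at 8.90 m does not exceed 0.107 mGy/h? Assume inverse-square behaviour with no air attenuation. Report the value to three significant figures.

4.70 half-value layers

At 8.90 m, distance alone gives (1.50/8.90)² = 0.02841, so 97.8 × 0.02841 = 2.778 mGy/h.
Further attenuation needed: 2.778/0.107 = 25.96.
n = log₂(25.96) = 4.698 half-value layers.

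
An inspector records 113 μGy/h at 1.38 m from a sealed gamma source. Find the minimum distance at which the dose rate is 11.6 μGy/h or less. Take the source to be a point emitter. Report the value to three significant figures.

4.31 m

Using I₁d₁² = I₂d₂², d₂ = d₁·√(I₁/I₂).
I₁/I₂ = 113/11.6 = 9.741, so d₂ = 1.38 × √9.741 = 4.307 m.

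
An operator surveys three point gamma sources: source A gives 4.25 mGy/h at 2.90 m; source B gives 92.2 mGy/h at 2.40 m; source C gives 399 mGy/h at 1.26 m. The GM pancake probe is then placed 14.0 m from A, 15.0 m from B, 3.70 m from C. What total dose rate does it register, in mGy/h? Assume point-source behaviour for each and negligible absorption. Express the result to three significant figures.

Each source contributes Iᵢ·(dᵢ/rᵢ)²; contributions add.
A: 4.25 × (2.90/14.0)² = 0.1824 mGy/h
B: 92.2 × (2.40/15.0)² = 2.360 mGy/h
C: 399 × (1.26/3.70)² = 46.27 mGy/h
Total = 0.1824 + 2.360 + 46.27 = 48.81 mGy/h.

48.8 mGy/h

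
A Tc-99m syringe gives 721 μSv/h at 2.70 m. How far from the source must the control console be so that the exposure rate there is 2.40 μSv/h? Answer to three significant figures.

46.8 m

By the inverse-square law, d₂ = d₁·√(I₁/I₂).
I₁/I₂ = 721/2.40 = 300.4, so d₂ = 2.70 × √300.4 = 46.80 m.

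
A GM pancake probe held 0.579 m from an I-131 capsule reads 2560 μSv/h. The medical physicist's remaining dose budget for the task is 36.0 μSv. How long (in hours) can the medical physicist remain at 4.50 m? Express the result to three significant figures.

0.849 h

Applying the 1/r² law, rate at 4.50 m:
2560 × (0.579/4.50)² = 2560 × 0.01656 = 42.39 μSv/h.
Stay time = 36.0 μSv ÷ 42.39 μSv/h = 0.8493 h.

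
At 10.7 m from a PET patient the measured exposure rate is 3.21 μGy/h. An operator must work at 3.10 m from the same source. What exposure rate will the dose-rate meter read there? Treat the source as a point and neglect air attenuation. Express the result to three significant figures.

Using I₁d₁² = I₂d₂², scaling from 10.7 m to 3.10 m:
3.21 × (10.7/3.10)² = 3.21 × 11.91 = 38.23 μGy/h.

38.2 μGy/h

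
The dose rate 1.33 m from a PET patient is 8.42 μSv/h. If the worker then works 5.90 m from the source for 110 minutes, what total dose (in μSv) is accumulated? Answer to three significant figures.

Using I₁d₁² = I₂d₂², rate at 5.90 m:
(1.33/5.90)² = 0.05082, so 8.42 × 0.05082 = 0.4279 μSv/h.
Dose = rate × time = 0.4279 μSv/h × 1.833 h = 0.7843 μSv.

0.784 μSv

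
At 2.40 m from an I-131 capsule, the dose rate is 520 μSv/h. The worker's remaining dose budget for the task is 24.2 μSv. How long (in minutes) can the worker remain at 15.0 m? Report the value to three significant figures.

By the inverse-square law, rate at 15.0 m:
(2.40/15.0)² = 0.02560, so 520 × 0.02560 = 13.31 μSv/h.
Stay time = 24.2 μSv ÷ 13.31 μSv/h = 1.818 h = 109.1 min.

109 min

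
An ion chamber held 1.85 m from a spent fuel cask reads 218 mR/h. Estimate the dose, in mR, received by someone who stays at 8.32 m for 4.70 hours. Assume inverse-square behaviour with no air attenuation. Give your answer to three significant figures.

By the inverse-square law, rate at 8.32 m:
(1.85/8.32)² = 0.04944, so 218 × 0.04944 = 10.78 mR/h.
Dose = rate × time = 10.78 mR/h × 4.700 h = 50.67 mR.

50.7 mR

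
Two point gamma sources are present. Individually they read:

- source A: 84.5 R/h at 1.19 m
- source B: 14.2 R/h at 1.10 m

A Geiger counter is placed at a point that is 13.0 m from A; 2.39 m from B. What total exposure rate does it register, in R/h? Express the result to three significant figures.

By superposition, sum each source's inverse-square contribution:
A: 84.5 × (1.19/13.0)² = 0.7081 R/h
B: 14.2 × (1.10/2.39)² = 3.008 R/h
Total = 0.7081 + 3.008 = 3.716 R/h.

3.72 R/h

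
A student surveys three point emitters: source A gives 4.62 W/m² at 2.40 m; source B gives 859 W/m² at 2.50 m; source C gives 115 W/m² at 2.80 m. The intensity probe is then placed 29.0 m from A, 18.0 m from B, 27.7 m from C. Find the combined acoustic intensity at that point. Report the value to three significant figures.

By superposition, sum each source's inverse-square contribution:
A: 4.62 × (2.40/29.0)² = 0.03164 W/m²
B: 859 × (2.50/18.0)² = 16.57 W/m²
C: 115 × (2.80/27.7)² = 1.175 W/m²
Total = 0.03164 + 16.57 + 1.175 = 17.78 W/m².

17.8 W/m²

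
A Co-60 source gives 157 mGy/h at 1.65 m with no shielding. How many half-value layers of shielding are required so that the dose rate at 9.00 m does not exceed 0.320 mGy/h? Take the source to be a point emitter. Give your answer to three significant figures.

At 9.00 m, distance alone gives 157 × (1.65/9.00)² = 157 × 0.03361 = 5.277 mGy/h.
Further attenuation needed: 5.277/0.320 = 16.49.
n = log₂(16.49) = 4.044 half-value layers.

4.04 half-value layers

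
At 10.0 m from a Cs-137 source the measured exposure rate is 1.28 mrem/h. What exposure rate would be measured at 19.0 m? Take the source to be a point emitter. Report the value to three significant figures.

0.355 mrem/h

By the inverse-square law, scaling from 10.0 m to 19.0 m:
(10.0/19.0)² = 0.2770, so 1.28 × 0.2770 = 0.3546 mrem/h.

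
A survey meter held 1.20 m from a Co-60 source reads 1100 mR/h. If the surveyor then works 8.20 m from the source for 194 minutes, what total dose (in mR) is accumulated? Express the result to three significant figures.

76.2 mR

Applying the 1/r² law, rate at 8.20 m:
1100 × (1.20/8.20)² = 1100 × 0.02142 = 23.56 mR/h.
Dose = rate × time = 23.56 mR/h × 3.233 h = 76.17 mR.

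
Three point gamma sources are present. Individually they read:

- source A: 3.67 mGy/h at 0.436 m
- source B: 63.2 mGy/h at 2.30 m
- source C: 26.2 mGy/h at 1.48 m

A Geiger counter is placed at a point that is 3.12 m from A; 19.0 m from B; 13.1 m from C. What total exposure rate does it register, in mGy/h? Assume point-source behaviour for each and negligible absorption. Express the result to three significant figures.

Each source contributes Iᵢ·(dᵢ/rᵢ)²; contributions add.
A: 3.67 × (0.436/3.12)² = 0.07167 mGy/h
B: 63.2 × (2.30/19.0)² = 0.9261 mGy/h
C: 26.2 × (1.48/13.1)² = 0.3344 mGy/h
Total = 0.07167 + 0.9261 + 0.3344 = 1.332 mGy/h.

1.33 mGy/h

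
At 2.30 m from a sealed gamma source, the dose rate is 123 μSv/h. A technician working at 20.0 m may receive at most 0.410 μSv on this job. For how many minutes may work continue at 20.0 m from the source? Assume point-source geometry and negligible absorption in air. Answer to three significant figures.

Since intensity falls as 1/r², rate at 20.0 m:
123 × (2.30/20.0)² = 123 × 0.01322 = 1.626 μSv/h.
Stay time = 0.410 μSv ÷ 1.626 μSv/h = 0.2522 h = 15.13 min.

15.1 min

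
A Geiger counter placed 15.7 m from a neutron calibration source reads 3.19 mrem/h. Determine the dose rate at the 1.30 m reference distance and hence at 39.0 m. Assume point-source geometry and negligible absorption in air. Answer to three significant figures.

Since intensity falls as 1/r²,
At 1.30 m: 3.19 × (15.7/1.30)² = 3.19 × 145.9 = 465.4 mrem/h
At 39.0 m: 465.4 × (1.30/39.0)² = 465.4 × 0.001111 = 0.5171 mrem/h.

465 mrem/h; 0.517 mrem/h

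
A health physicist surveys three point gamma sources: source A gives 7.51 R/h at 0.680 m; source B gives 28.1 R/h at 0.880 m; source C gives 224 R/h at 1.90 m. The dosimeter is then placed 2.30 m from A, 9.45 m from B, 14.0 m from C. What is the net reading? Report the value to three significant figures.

By superposition, sum each source's inverse-square contribution:
A: 7.51 × (0.680/2.30)² = 0.6565 R/h
B: 28.1 × (0.880/9.45)² = 0.2437 R/h
C: 224 × (1.90/14.0)² = 4.126 R/h
Total = 0.6565 + 0.2437 + 4.126 = 5.026 R/h.

5.03 R/h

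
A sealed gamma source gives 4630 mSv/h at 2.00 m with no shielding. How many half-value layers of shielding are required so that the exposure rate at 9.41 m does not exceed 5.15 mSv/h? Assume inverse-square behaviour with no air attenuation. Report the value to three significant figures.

At 9.41 m, distance alone gives 4630 × (2.00/9.41)² = 4630 × 0.04517 = 209.1 mSv/h.
Further attenuation needed: 209.1/5.15 = 40.60.
n = log₂(40.60) = 5.343 half-value layers.

5.34 half-value layers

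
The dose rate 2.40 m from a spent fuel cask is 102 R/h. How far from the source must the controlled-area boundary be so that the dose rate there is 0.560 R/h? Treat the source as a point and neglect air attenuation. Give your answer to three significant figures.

32.4 m

Since intensity falls as 1/r², d₂ = d₁·√(I₁/I₂).
I₁/I₂ = 102/0.560 = 182.1, so d₂ = 2.40 × √182.1 = 32.39 m.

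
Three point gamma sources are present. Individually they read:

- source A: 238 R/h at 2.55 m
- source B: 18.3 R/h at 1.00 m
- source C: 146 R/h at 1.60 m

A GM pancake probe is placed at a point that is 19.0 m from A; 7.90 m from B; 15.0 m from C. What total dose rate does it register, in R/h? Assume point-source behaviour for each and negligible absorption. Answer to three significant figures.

By superposition, sum each source's inverse-square contribution:
A: 238 × (2.55/19.0)² = 4.287 R/h
B: 18.3 × (1.00/7.90)² = 0.2932 R/h
C: 146 × (1.60/15.0)² = 1.661 R/h
Total = 4.287 + 0.2932 + 1.661 = 6.241 R/h.

6.24 R/h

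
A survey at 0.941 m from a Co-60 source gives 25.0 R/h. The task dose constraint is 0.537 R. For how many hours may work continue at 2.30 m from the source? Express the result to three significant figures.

Using I₁d₁² = I₂d₂², rate at 2.30 m:
25.0 × (0.941/2.30)² = 25.0 × 0.1674 = 4.185 R/h.
Stay time = 0.537 R ÷ 4.185 R/h = 0.1283 h.

0.128 h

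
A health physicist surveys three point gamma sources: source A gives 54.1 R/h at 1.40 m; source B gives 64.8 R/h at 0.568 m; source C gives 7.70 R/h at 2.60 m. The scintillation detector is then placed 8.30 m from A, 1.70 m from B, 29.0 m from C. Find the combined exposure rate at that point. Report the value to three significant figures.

8.84 R/h

By superposition, sum each source's inverse-square contribution:
A: 54.1 × (1.40/8.30)² = 1.539 R/h
B: 64.8 × (0.568/1.70)² = 7.234 R/h
C: 7.70 × (2.60/29.0)² = 0.06189 R/h
Total = 1.539 + 7.234 + 0.06189 = 8.835 R/h.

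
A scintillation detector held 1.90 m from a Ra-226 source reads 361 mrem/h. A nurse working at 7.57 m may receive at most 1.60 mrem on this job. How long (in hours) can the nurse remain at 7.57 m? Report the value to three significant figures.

0.0704 h

Applying the 1/r² law, rate at 7.57 m:
361 × (1.90/7.57)² = 361 × 0.06300 = 22.74 mrem/h.
Stay time = 1.60 mrem ÷ 22.74 mrem/h = 0.07036 h.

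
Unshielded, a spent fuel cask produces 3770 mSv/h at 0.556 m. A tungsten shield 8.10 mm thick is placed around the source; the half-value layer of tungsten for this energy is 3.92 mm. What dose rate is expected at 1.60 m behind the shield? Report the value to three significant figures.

109 mSv/h

Distance alone: (0.556/1.60)² = 0.1208, so 3770 × 0.1208 = 455.4 mSv/h.
Shield: 8.10/3.92 = 2.066 half-value layers → attenuation 2^(−2.066) = 0.2388.
Combined: 455.4 × 0.2388 = 108.7 mSv/h.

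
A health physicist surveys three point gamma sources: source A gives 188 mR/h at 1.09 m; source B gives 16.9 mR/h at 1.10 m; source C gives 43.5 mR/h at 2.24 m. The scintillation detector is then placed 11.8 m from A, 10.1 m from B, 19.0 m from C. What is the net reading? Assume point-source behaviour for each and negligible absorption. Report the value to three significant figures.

Each source contributes Iᵢ·(dᵢ/rᵢ)²; contributions add.
A: 188 × (1.09/11.8)² = 1.604 mR/h
B: 16.9 × (1.10/10.1)² = 0.2005 mR/h
C: 43.5 × (2.24/19.0)² = 0.6046 mR/h
Total = 1.604 + 0.2005 + 0.6046 = 2.409 mR/h.

2.41 mR/h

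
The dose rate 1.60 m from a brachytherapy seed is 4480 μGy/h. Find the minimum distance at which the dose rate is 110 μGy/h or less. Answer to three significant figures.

Using I₁d₁² = I₂d₂², d₂ = d₁·√(I₁/I₂).
I₁/I₂ = 4480/110 = 40.73, so d₂ = 1.60 × √40.73 = 10.21 m.

10.2 m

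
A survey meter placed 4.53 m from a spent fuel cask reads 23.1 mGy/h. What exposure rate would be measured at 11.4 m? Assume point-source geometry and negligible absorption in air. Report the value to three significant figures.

Using I₁d₁² = I₂d₂², scaling from 4.53 m to 11.4 m:
23.1 × (4.53/11.4)² = 23.1 × 0.1579 = 3.647 mGy/h.

3.65 mGy/h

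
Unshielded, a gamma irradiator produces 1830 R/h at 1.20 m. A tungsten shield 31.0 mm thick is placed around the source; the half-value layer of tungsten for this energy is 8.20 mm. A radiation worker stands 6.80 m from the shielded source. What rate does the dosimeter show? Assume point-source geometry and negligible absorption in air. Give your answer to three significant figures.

4.15 R/h

Distance alone: (1.20/6.80)² = 0.03114, so 1830 × 0.03114 = 56.99 R/h.
Shield: 31.0/8.20 = 3.780 half-value layers → attenuation 2^(−3.780) = 0.07280.
Combined: 56.99 × 0.07280 = 4.149 R/h.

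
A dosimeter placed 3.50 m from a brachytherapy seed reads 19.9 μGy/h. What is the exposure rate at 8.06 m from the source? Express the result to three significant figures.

3.75 μGy/h

Since intensity falls as 1/r², scaling from 3.50 m to 8.06 m:
(3.50/8.06)² = 0.1886, so 19.9 × 0.1886 = 3.753 μGy/h.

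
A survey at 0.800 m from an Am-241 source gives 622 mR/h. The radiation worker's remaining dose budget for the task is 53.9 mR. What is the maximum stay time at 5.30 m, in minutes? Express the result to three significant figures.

228 min

By the inverse-square law, rate at 5.30 m:
622 × (0.800/5.30)² = 622 × 0.02278 = 14.17 mR/h.
Stay time = 53.9 mR ÷ 14.17 mR/h = 3.804 h = 228.2 min.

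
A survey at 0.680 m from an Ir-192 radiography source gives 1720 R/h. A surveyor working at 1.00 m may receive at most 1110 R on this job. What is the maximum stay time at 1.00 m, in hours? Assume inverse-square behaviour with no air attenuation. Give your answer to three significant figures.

1.40 h

Applying the 1/r² law, rate at 1.00 m:
(0.680/1.00)² = 0.4624, so 1720 × 0.4624 = 795.3 R/h.
Stay time = 1110 R ÷ 795.3 R/h = 1.396 h.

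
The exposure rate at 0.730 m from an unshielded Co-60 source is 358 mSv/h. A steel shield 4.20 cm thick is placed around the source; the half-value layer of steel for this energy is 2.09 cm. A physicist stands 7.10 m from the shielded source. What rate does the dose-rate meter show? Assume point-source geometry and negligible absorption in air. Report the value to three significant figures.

Distance alone: 358 × (0.730/7.10)² = 358 × 0.01057 = 3.784 mSv/h.
Shield: 4.20/2.09 = 2.010 half-value layers → attenuation 2^(−2.010) = 0.2483.
Combined: 3.784 × 0.2483 = 0.9396 mSv/h.

0.940 mSv/h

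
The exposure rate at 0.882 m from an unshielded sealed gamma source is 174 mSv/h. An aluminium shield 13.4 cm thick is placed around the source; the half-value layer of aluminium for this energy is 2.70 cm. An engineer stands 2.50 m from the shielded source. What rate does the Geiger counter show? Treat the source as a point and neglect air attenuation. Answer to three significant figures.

0.694 mSv/h

Distance alone: (0.882/2.50)² = 0.1245, so 174 × 0.1245 = 21.66 mSv/h.
Shield: 13.4/2.70 = 4.963 half-value layers → attenuation 2^(−4.963) = 0.03206.
Combined: 21.66 × 0.03206 = 0.6944 mSv/h.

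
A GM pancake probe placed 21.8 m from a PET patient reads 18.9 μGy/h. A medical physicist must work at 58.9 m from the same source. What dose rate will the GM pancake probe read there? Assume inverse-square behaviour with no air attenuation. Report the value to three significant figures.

Using I₁d₁² = I₂d₂², scaling from 21.8 m to 58.9 m:
18.9 × (21.8/58.9)² = 18.9 × 0.1370 = 2.589 μGy/h.

2.59 μGy/h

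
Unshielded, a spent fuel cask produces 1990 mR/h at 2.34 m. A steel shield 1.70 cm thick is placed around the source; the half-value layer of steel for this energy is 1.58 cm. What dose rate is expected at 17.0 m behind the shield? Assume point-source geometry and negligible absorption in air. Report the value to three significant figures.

17.9 mR/h

Distance alone: (2.34/17.0)² = 0.01895, so 1990 × 0.01895 = 37.71 mR/h.
Shield: 1.70/1.58 = 1.076 half-value layers → attenuation 2^(−1.076) = 0.4743.
Combined: 37.71 × 0.4743 = 17.89 mR/h.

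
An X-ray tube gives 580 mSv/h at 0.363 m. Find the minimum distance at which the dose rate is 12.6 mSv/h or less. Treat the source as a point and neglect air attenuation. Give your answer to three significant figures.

2.46 m

By the inverse-square law, d₂ = d₁·√(I₁/I₂).
I₁/I₂ = 580/12.6 = 46.03, so d₂ = 0.363 × √46.03 = 2.463 m.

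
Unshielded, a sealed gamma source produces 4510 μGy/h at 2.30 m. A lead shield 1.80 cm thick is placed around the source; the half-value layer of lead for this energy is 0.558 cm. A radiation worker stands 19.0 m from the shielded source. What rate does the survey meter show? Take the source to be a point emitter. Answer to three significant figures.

Distance alone: (2.30/19.0)² = 0.01465, so 4510 × 0.01465 = 66.07 μGy/h.
Shield: 1.80/0.558 = 3.226 half-value layers → attenuation 2^(−3.226) = 0.1069.
Combined: 66.07 × 0.1069 = 7.063 μGy/h.

7.06 μGy/h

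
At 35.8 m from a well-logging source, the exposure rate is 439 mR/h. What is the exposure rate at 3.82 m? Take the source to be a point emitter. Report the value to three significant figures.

Intensity scales as (d₁/d₂)², so the rate at 3.82 m is
439 × (35.8/3.82)² = 439 × 87.83 = 38560 mR/h.

38600 mR/h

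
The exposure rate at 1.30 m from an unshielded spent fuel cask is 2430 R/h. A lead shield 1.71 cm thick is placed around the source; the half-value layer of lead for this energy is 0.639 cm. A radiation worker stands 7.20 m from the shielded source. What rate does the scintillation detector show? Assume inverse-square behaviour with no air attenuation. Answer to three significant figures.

Distance alone: (1.30/7.20)² = 0.03260, so 2430 × 0.03260 = 79.22 R/h.
Shield: 1.71/0.639 = 2.676 half-value layers → attenuation 2^(−2.676) = 0.1565.
Combined: 79.22 × 0.1565 = 12.40 R/h.

12.4 R/h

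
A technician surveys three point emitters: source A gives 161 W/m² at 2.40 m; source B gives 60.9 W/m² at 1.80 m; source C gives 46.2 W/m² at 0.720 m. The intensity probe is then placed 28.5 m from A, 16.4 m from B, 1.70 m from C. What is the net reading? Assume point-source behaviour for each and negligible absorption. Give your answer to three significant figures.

By superposition, sum each source's inverse-square contribution:
A: 161 × (2.40/28.5)² = 1.142 W/m²
B: 60.9 × (1.80/16.4)² = 0.7336 W/m²
C: 46.2 × (0.720/1.70)² = 8.287 W/m²
Total = 1.142 + 0.7336 + 8.287 = 10.16 W/m².

10.2 W/m²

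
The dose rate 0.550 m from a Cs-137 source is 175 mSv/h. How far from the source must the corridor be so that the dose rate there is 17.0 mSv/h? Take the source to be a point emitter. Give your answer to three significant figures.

1.76 m

Using I₁d₁² = I₂d₂², d₂ = d₁·√(I₁/I₂).
I₁/I₂ = 175/17.0 = 10.29, so d₂ = 0.550 × √10.29 = 1.764 m.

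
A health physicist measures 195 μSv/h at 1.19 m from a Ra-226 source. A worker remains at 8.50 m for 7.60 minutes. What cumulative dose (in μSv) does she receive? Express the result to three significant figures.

0.484 μSv

Since intensity falls as 1/r², rate at 8.50 m:
(1.19/8.50)² = 0.01960, so 195 × 0.01960 = 3.822 μSv/h.
Dose = rate × time = 3.822 μSv/h × 0.1267 h = 0.4842 μSv.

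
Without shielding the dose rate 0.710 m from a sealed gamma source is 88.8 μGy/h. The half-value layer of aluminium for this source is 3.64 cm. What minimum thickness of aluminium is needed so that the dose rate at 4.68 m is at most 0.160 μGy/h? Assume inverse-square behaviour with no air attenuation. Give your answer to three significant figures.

13.4 cm

At 4.68 m, distance alone gives (0.710/4.68)² = 0.02302, so 88.8 × 0.02302 = 2.044 μGy/h.
Further attenuation needed: 2.044/0.160 = 12.78.
n = log₂(12.78) = 3.676 half-value layers.
Thickness = 3.676 × 3.64 cm = 13.38 cm.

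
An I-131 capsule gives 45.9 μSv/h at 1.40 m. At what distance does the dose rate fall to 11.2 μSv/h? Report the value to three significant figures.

Applying the 1/r² law, d₂ = d₁·√(I₁/I₂).
I₁/I₂ = 45.9/11.2 = 4.098, so d₂ = 1.40 × √4.098 = 2.834 m.

2.83 m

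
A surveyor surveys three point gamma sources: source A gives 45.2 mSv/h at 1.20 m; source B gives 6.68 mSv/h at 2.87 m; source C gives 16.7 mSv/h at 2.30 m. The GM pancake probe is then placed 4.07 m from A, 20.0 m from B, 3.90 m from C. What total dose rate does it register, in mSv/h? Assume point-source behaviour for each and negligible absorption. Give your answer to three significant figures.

9.88 mSv/h

By superposition, sum each source's inverse-square contribution:
A: 45.2 × (1.20/4.07)² = 3.929 mSv/h
B: 6.68 × (2.87/20.0)² = 0.1376 mSv/h
C: 16.7 × (2.30/3.90)² = 5.808 mSv/h
Total = 3.929 + 0.1376 + 5.808 = 9.875 mSv/h.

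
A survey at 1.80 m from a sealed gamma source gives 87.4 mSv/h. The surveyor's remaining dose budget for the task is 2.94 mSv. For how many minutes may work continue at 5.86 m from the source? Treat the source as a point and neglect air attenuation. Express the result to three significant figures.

21.4 min

Applying the 1/r² law, rate at 5.86 m:
(1.80/5.86)² = 0.09435, so 87.4 × 0.09435 = 8.246 mSv/h.
Stay time = 2.94 mSv ÷ 8.246 mSv/h = 0.3565 h = 21.39 min.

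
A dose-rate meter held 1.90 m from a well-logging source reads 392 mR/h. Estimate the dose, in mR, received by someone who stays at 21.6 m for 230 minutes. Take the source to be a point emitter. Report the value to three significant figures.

Using I₁d₁² = I₂d₂², rate at 21.6 m:
392 × (1.90/21.6)² = 392 × 0.007737 = 3.033 mR/h.
Dose = rate × time = 3.033 mR/h × 3.833 h = 11.63 mR.

11.6 mR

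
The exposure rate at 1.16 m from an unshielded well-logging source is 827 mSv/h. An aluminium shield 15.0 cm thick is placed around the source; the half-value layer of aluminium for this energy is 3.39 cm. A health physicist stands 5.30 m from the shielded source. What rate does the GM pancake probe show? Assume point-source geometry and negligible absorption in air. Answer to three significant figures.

1.84 mSv/h

Distance alone: 827 × (1.16/5.30)² = 827 × 0.04790 = 39.61 mSv/h.
Shield: 15.0/3.39 = 4.425 half-value layers → attenuation 2^(−4.425) = 0.04655.
Combined: 39.61 × 0.04655 = 1.844 mSv/h.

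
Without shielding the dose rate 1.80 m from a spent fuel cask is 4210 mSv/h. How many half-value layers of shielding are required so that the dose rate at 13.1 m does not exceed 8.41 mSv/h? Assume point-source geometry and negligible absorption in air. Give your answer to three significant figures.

3.24 half-value layers

At 13.1 m, distance alone gives 4210 × (1.80/13.1)² = 4210 × 0.01888 = 79.48 mSv/h.
Further attenuation needed: 79.48/8.41 = 9.451.
n = log₂(9.451) = 3.240 half-value layers.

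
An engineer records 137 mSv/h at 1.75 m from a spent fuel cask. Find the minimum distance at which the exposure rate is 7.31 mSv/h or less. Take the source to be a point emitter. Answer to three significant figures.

7.58 m

By the inverse-square law, d₂ = d₁·√(I₁/I₂).
I₁/I₂ = 137/7.31 = 18.74, so d₂ = 1.75 × √18.74 = 7.576 m.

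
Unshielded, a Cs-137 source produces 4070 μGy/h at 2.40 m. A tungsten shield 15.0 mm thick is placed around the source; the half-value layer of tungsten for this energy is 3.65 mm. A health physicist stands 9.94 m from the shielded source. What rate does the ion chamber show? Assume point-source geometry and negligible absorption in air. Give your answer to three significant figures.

Distance alone: (2.40/9.94)² = 0.05830, so 4070 × 0.05830 = 237.3 μGy/h.
Shield: 15.0/3.65 = 4.110 half-value layers → attenuation 2^(−4.110) = 0.05791.
Combined: 237.3 × 0.05791 = 13.74 μGy/h.

13.7 μGy/h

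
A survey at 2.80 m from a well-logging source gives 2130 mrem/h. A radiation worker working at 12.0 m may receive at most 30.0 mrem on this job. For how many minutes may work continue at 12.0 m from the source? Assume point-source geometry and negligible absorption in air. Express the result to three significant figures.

Intensity scales as (d₁/d₂)², so rate at 12.0 m:
2130 × (2.80/12.0)² = 2130 × 0.05444 = 116.0 mrem/h.
Stay time = 30.0 mrem ÷ 116.0 mrem/h = 0.2586 h = 15.52 min.

15.5 min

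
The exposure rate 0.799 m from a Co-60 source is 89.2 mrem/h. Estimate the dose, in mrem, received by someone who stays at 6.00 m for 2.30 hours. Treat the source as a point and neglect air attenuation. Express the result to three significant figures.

Applying the 1/r² law, rate at 6.00 m:
89.2 × (0.799/6.00)² = 89.2 × 0.01773 = 1.582 mrem/h.
Dose = rate × time = 1.582 mrem/h × 2.300 h = 3.639 mrem.

3.64 mrem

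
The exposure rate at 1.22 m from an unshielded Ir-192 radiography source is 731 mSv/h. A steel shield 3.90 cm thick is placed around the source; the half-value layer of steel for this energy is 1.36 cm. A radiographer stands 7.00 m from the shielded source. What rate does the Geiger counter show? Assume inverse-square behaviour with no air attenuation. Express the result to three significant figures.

3.04 mSv/h

Distance alone: 731 × (1.22/7.00)² = 731 × 0.03038 = 22.21 mSv/h.
Shield: 3.90/1.36 = 2.868 half-value layers → attenuation 2^(−2.868) = 0.1370.
Combined: 22.21 × 0.1370 = 3.043 mSv/h.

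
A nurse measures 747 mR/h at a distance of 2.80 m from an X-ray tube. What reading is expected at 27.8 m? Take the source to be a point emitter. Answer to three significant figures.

Intensity scales as (d₁/d₂)², so the rate at 27.8 m is
(2.80/27.8)² = 0.01014, so 747 × 0.01014 = 7.575 mR/h.

7.58 mR/h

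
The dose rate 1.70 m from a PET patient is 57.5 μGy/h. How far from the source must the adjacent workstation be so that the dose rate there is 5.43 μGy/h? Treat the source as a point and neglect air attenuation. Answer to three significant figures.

Using I₁d₁² = I₂d₂², d₂ = d₁·√(I₁/I₂).
I₁/I₂ = 57.5/5.43 = 10.59, so d₂ = 1.70 × √10.59 = 5.532 m.

5.53 m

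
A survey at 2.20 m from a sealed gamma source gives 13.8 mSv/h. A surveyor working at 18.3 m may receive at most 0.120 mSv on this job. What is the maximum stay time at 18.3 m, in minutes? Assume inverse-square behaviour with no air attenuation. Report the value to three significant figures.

36.1 min

Since intensity falls as 1/r², rate at 18.3 m:
(2.20/18.3)² = 0.01445, so 13.8 × 0.01445 = 0.1994 mSv/h.
Stay time = 0.120 mSv ÷ 0.1994 mSv/h = 0.6018 h = 36.11 min.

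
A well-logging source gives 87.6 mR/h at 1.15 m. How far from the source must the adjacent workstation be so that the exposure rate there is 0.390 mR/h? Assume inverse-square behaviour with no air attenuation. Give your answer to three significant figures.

17.2 m

Since intensity falls as 1/r², d₂ = d₁·√(I₁/I₂).
I₁/I₂ = 87.6/0.390 = 224.6, so d₂ = 1.15 × √224.6 = 17.23 m.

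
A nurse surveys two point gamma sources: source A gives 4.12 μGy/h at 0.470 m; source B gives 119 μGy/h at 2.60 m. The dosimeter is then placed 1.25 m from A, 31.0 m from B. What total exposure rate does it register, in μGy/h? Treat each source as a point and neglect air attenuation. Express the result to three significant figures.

1.42 μGy/h

Each source contributes Iᵢ·(dᵢ/rᵢ)²; contributions add.
A: 4.12 × (0.470/1.25)² = 0.5825 μGy/h
B: 119 × (2.60/31.0)² = 0.8371 μGy/h
Total = 0.5825 + 0.8371 = 1.420 μGy/h.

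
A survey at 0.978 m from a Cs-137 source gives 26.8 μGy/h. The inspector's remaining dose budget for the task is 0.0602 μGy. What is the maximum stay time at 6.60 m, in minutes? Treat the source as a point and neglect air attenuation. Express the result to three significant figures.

6.14 min

Since intensity falls as 1/r², rate at 6.60 m:
(0.978/6.60)² = 0.02196, so 26.8 × 0.02196 = 0.5885 μGy/h.
Stay time = 0.0602 μGy ÷ 0.5885 μGy/h = 0.1023 h = 6.138 min.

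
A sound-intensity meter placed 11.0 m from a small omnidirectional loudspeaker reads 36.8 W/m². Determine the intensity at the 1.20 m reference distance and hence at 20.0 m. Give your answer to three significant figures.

By the inverse-square law,
At 1.20 m: (11.0/1.20)² = 84.03, so 36.8 × 84.03 = 3092 W/m²
At 20.0 m: 3092 × (1.20/20.0)² = 3092 × 0.003600 = 11.13 W/m².

3090 W/m²; 11.1 W/m²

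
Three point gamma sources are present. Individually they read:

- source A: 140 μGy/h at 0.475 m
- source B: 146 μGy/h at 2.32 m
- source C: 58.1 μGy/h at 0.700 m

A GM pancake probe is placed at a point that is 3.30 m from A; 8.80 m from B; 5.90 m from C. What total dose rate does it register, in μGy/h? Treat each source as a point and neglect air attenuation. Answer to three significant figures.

Each source contributes Iᵢ·(dᵢ/rᵢ)²; contributions add.
A: 140 × (0.475/3.30)² = 2.901 μGy/h
B: 146 × (2.32/8.80)² = 10.15 μGy/h
C: 58.1 × (0.700/5.90)² = 0.8178 μGy/h
Total = 2.901 + 10.15 + 0.8178 = 13.87 μGy/h.

13.9 μGy/h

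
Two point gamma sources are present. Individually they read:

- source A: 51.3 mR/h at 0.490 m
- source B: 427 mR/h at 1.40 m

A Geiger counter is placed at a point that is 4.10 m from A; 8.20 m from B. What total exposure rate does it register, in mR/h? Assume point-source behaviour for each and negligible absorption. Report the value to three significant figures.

13.2 mR/h

Each source contributes Iᵢ·(dᵢ/rᵢ)²; contributions add.
A: 51.3 × (0.490/4.10)² = 0.7327 mR/h
B: 427 × (1.40/8.20)² = 12.45 mR/h
Total = 0.7327 + 12.45 = 13.18 mR/h.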